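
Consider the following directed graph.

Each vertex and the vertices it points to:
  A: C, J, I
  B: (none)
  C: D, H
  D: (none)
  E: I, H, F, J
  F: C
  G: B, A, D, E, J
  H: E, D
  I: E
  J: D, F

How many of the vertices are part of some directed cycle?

6

A vertex is on a directed cycle iff it belongs to a strongly connected component of size ≥ 2 (or has a self-loop).
The vertices on cycles are {C, E, F, H, I, J} — 6 in total.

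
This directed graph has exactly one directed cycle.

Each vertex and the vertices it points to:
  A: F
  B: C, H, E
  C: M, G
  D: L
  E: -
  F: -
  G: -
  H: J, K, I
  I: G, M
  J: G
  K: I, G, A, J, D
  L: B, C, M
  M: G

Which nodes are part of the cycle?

DFS with gray/black marking from H:
H gray
  J gray
    G gray
    G black
  J black
  K gray
    I gray
      I→G: G black — skip
      M gray
        M→G: G black — skip
      M black
    I black
    K→G: G black — skip
    A gray
      F gray
      F black
    A black
    K→J: J black — skip
    D gray
      L gray
        B gray
          C gray
            C→M: M black — skip
            C→G: G black — skip
          C black
          B→H: H is gray → back edge
Back edge closes the cycle H → K → D → L → B → H; its vertices are {B, D, H, K, L}.

B, D, H, K, L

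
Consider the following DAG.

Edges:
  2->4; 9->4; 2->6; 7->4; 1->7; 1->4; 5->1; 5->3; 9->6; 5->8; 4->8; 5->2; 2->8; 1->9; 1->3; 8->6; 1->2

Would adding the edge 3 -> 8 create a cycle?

No

Adding 3→8 creates a cycle iff 8 can already reach 3.
Explore from 8: no path reaches 3. The graph stays acyclic.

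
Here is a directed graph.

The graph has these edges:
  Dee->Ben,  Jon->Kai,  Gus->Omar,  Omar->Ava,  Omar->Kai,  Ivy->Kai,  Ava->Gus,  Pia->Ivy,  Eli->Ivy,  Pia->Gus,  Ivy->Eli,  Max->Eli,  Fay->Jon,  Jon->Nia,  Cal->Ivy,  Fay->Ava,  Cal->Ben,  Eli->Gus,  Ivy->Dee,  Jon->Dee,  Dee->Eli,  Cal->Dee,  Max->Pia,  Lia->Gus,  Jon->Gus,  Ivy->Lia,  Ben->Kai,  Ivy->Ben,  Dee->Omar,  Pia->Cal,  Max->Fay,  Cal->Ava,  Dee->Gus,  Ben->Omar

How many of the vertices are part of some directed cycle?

A vertex is on a directed cycle iff it belongs to a strongly connected component of size ≥ 2 (or has a self-loop).
The vertices on cycles are {Ava, Dee, Eli, Gus, Ivy, Omar} — 6 in total.

6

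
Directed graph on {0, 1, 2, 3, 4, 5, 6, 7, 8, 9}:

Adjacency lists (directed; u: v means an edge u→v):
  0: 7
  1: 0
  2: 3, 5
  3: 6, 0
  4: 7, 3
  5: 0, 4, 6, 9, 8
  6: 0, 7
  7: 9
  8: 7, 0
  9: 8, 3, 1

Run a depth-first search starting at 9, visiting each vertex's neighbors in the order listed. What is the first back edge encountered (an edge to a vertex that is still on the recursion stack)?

7→9

DFS from 9 (visiting each vertex's neighbors in the order listed); mark gray on enter, black on exit:
9 gray
  8 gray
    7 gray
      7→9: 9 is gray → back edge
First back edge: 7 → 9.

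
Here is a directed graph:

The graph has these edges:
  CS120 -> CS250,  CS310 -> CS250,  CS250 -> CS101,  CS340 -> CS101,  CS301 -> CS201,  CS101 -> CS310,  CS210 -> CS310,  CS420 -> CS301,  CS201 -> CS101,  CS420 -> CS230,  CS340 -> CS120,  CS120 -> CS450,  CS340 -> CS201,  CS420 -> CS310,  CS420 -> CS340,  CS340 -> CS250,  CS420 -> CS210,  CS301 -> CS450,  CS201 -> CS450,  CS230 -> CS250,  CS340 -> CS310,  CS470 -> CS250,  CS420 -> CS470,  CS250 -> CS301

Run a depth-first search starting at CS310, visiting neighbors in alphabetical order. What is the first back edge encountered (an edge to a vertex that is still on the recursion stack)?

CS101->CS310

DFS from CS310 (visiting neighbors in alphabetical order); mark gray on enter, black on exit:
CS310 gray
  CS250 gray
    CS101 gray
      CS101→CS310: CS310 is gray → back edge
First back edge: CS101 → CS310.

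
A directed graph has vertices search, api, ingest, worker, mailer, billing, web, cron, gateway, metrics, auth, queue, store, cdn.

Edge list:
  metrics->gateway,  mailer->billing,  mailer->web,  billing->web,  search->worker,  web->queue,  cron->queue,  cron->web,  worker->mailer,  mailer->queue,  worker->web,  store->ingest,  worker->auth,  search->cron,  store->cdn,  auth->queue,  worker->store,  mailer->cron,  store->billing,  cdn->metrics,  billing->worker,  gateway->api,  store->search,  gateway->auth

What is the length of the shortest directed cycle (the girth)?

3

For each vertex v, BFS finds the shortest path from v back to v.
The shortest such closed walk is store → search → worker → store, length 3.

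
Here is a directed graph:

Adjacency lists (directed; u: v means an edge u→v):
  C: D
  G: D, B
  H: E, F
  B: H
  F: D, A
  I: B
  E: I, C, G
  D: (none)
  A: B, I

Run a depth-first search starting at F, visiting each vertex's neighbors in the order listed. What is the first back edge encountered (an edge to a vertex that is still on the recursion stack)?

DFS from F (visiting each vertex's neighbors in the order listed); mark gray on enter, black on exit:
F gray
  D gray
  D black
  A gray
    B gray
      H gray
        E gray
          I gray
            I→B: B is gray → back edge
First back edge: I → B.

I->B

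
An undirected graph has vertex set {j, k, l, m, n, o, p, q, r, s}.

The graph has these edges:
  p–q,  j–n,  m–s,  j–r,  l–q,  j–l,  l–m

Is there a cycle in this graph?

DFS, tracking each vertex's parent; an edge to a visited non-parent vertex closes a cycle.
Start from n:
visit n (parent –)
  visit j (parent n)
    visit l (parent j)
      l–j: parent, skip
      visit m (parent l)
        visit s (parent m)
          s–m: parent, skip
        m–l: parent, skip
      visit q (parent l)
        q–l: parent, skip
        visit p (parent q)
          p–q: parent, skip
    visit r (parent j)
      r–j: parent, skip
    j–n: parent, skip
visit k (parent –)
visit o (parent –)
No non-parent visited neighbor found — the graph is a forest.

No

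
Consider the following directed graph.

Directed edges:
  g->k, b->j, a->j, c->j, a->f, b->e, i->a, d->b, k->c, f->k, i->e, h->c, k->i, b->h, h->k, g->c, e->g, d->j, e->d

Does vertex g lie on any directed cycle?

g is on a cycle iff g can reach itself via ≥1 edge.
g → k → i → e → g — yes.

Yes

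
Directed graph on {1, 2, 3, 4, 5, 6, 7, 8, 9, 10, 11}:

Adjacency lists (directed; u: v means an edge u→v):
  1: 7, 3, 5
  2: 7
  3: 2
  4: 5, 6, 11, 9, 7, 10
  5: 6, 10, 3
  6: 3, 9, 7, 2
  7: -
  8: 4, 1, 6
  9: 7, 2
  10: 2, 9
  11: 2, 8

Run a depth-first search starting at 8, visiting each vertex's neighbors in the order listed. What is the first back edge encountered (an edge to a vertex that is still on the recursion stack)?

11→8

DFS from 8 (visiting each vertex's neighbors in the order listed); mark gray on enter, black on exit:
8 gray
  4 gray
    5 gray
      6 gray
        3 gray
          2 gray
            7 gray
            7 black
          2 black
        3 black
        9 gray
          9→7: 7 black — skip
          9→2: 2 black — skip
        9 black
        6→7: 7 black — skip
        6→2: 2 black — skip
      6 black
      10 gray
        10→2: 2 black — skip
        10→9: 9 black — skip
      10 black
      5→3: 3 black — skip
    5 black
    4→6: 6 black — skip
    11 gray
      11→2: 2 black — skip
      11→8: 8 is gray → back edge
First back edge: 11 → 8.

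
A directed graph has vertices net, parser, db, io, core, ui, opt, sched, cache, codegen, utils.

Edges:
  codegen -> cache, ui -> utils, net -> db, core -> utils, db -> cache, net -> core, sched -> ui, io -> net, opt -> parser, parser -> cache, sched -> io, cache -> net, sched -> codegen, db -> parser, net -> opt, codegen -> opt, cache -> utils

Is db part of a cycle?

Yes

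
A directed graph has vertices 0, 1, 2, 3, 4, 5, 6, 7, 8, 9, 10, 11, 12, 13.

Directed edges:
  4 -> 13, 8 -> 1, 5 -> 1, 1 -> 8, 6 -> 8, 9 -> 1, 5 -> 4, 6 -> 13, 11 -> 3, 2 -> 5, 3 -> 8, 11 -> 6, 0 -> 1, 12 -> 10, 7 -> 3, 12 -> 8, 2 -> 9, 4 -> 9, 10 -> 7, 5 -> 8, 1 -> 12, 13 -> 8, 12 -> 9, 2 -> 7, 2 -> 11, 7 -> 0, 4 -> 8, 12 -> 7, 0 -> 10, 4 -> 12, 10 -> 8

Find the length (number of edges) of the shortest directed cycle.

2

For each vertex v, BFS finds the shortest path from v back to v.
The shortest such closed walk is 1 → 8 → 1, length 2.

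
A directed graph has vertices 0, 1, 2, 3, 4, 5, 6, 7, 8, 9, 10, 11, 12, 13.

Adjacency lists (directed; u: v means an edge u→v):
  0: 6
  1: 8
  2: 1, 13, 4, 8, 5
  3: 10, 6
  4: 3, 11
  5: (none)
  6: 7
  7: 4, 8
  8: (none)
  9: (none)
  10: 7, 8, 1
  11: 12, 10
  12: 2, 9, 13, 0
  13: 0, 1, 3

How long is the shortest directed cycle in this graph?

For each vertex v, BFS finds the shortest path from v back to v.
The shortest such closed walk is 2 → 4 → 11 → 12 → 2, length 4.

4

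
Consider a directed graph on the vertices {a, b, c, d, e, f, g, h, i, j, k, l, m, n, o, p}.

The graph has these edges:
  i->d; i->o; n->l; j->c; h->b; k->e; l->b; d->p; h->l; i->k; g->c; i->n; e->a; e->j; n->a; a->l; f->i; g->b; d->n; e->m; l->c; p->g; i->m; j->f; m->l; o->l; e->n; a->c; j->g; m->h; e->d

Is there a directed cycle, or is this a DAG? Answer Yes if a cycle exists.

Yes

DFS with white/gray/black marking, starting from h:
h gray
  b gray
  b black
  l gray
    l→b: b black — skip
    c gray
    c black
  l black
h black
a gray
  a→c: c black — skip
  a→l: l black — skip
a black
d gray
  n gray
    n→l: l black — skip
    n→a: a black — skip
  n black
  p gray
    g gray
      g→c: c black — skip
      g→b: b black — skip
    g black
  p black
d black
e gray
  m gray
    m→h: h black — skip
    m→l: l black — skip
  m black
  e→a: a black — skip
  e→d: d black — skip
  j gray
    f gray
      i gray
        k gray
          k→e: e is gray → back edge
Back edge found, so a cycle exists: e → j → f → i → k → e.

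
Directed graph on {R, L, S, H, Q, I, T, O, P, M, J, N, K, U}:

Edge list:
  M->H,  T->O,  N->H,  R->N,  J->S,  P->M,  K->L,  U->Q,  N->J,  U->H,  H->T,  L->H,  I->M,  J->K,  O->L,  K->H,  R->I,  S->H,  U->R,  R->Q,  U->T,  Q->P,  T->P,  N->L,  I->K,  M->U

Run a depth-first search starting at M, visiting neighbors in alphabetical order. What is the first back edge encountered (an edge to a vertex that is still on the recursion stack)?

DFS from M (visiting neighbors in alphabetical order); mark gray on enter, black on exit:
M gray
  H gray
    T gray
      O gray
        L gray
          L→H: H is gray → back edge
First back edge: L → H.

L->H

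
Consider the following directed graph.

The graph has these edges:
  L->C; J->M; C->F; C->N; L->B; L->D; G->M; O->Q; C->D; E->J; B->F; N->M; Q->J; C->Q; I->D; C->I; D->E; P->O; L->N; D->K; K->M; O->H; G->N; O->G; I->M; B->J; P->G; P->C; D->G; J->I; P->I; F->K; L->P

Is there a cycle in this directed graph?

DFS with white/gray/black marking, starting from Q:
Q gray
  J gray
    I gray
      D gray
        K gray
          M gray
          M black
        K black
        G gray
          G→M: M black — skip
          N gray
            N→M: M black — skip
          N black
        G black
        E gray
          E→J: J is gray → back edge
Back edge found, so a cycle exists: J → I → D → E → J.

Yes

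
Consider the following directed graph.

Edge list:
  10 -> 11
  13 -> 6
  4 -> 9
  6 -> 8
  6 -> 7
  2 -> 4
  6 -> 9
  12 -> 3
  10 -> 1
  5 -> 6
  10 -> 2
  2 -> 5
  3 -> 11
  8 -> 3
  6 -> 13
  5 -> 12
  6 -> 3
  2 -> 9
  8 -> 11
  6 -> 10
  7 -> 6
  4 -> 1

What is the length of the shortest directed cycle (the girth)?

2

For each vertex v, BFS finds the shortest path from v back to v.
The shortest such closed walk is 6 → 13 → 6, length 2.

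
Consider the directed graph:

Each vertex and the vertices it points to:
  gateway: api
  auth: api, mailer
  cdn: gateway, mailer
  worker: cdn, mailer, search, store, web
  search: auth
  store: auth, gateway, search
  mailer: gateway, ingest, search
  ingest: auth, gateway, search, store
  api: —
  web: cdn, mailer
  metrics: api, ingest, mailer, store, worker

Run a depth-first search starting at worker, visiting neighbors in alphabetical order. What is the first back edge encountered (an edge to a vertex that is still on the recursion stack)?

DFS from worker (visiting neighbors in alphabetical order); mark gray on enter, black on exit:
worker gray
  cdn gray
    gateway gray
      api gray
      api black
    gateway black
    mailer gray
      mailer→gateway: gateway black — skip
      ingest gray
        auth gray
          auth→api: api black — skip
          auth→mailer: mailer is gray → back edge
First back edge: auth → mailer.

auth->mailer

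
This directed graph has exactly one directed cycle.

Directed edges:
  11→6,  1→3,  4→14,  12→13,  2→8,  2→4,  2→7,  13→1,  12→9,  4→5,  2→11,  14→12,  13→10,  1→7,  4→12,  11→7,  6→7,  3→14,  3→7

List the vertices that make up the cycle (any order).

1, 3, 12, 13, 14

DFS with gray/black marking from 14:
14 gray
  12 gray
    13 gray
      1 gray
        7 gray
        7 black
        3 gray
          3→14: 14 is gray → back edge
Back edge closes the cycle 14 → 12 → 13 → 1 → 3 → 14; its vertices are {1, 3, 12, 13, 14}.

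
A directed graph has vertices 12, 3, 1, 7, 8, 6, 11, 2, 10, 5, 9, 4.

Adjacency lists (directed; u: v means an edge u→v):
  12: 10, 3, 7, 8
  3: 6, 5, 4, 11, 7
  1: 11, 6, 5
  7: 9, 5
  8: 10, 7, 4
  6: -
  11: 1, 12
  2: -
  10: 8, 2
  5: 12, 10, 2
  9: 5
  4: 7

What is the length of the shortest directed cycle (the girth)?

For each vertex v, BFS finds the shortest path from v back to v.
The shortest such closed walk is 11 → 1 → 11, length 2.

2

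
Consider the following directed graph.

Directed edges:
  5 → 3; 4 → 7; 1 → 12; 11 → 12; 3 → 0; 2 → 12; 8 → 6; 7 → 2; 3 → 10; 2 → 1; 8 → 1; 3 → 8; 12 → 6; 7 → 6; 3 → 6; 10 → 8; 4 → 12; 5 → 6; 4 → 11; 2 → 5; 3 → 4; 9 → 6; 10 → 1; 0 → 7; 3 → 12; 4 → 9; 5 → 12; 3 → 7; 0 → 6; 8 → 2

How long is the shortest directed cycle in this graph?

For each vertex v, BFS finds the shortest path from v back to v.
The shortest such closed walk is 3 → 8 → 2 → 5 → 3, length 4.

4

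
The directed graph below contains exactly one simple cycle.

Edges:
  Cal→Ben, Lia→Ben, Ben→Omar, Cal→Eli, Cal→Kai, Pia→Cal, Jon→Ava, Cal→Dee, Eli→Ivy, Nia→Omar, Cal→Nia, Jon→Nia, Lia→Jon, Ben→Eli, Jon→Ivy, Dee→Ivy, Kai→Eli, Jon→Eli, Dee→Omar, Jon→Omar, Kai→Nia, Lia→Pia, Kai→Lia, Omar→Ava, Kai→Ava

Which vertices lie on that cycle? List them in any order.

Cal, Kai, Lia, Pia

DFS with gray/black marking from Cal:
Cal gray
  Eli gray
    Ivy gray
    Ivy black
  Eli black
  Kai gray
    Nia gray
      Omar gray
        Ava gray
        Ava black
      Omar black
    Nia black
    Lia gray
      Jon gray
        Jon→Omar: Omar black — skip
        Jon→Ivy: Ivy black — skip
        Jon→Eli: Eli black — skip
        Jon→Ava: Ava black — skip
        Jon→Nia: Nia black — skip
      Jon black
      Ben gray
        Ben→Omar: Omar black — skip
        Ben→Eli: Eli black — skip
      Ben black
      Pia gray
        Pia→Cal: Cal is gray → back edge
Back edge closes the cycle Cal → Kai → Lia → Pia → Cal; its vertices are {Cal, Kai, Lia, Pia}.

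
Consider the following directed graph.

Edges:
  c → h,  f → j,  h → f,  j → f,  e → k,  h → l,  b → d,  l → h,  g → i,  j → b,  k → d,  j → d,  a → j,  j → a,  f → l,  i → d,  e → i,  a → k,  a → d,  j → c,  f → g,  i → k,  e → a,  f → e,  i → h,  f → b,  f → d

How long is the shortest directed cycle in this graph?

For each vertex v, BFS finds the shortest path from v back to v.
The shortest such closed walk is f → j → f, length 2.

2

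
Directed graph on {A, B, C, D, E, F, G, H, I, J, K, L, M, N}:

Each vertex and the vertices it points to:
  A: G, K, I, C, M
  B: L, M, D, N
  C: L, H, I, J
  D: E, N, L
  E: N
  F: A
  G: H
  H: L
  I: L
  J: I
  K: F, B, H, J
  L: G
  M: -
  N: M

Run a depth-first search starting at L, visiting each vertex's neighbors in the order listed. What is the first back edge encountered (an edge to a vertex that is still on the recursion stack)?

DFS from L (visiting each vertex's neighbors in the order listed); mark gray on enter, black on exit:
L gray
  G gray
    H gray
      H→L: L is gray → back edge
First back edge: H → L.

H->L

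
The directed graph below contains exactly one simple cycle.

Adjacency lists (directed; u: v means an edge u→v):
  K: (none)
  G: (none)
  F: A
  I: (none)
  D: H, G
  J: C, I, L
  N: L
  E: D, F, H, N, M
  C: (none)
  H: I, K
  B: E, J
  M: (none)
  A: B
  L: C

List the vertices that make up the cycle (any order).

DFS with gray/black marking from E:
E gray
  D gray
    H gray
      I gray
      I black
      K gray
      K black
    H black
    G gray
    G black
  D black
  F gray
    A gray
      B gray
        B→E: E is gray → back edge
Back edge closes the cycle E → F → A → B → E; its vertices are {A, B, E, F}.

A, B, E, F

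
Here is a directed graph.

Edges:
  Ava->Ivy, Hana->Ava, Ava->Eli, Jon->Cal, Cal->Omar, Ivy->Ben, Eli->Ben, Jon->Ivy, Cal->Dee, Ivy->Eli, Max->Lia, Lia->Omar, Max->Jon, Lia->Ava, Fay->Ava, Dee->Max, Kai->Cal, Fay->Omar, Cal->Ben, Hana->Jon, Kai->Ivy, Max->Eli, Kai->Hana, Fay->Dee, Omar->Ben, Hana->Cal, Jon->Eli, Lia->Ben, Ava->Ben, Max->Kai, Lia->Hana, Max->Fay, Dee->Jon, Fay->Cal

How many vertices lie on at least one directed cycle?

8

A vertex is on a directed cycle iff it belongs to a strongly connected component of size ≥ 2 (or has a self-loop).
The vertices on cycles are {Cal, Dee, Fay, Jon, Kai, Lia, Max, Hana} — 8 in total.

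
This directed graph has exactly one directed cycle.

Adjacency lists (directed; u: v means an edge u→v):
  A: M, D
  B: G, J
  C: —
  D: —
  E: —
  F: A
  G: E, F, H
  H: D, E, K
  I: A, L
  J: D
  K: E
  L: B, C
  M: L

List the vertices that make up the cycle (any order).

A, B, F, G, L, M

DFS with gray/black marking from L:
L gray
  B gray
    G gray
      E gray
      E black
      F gray
        A gray
          M gray
            M→L: L is gray → back edge
Back edge closes the cycle L → B → G → F → A → M → L; its vertices are {A, B, F, G, L, M}.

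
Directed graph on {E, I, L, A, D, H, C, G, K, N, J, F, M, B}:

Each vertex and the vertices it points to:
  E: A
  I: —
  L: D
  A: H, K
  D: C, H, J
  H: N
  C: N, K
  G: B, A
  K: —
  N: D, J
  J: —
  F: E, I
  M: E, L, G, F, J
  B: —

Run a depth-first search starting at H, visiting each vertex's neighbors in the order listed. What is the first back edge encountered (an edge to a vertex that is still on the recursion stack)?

DFS from H (visiting each vertex's neighbors in the order listed); mark gray on enter, black on exit:
H gray
  N gray
    D gray
      C gray
        C→N: N is gray → back edge
First back edge: C → N.

C->N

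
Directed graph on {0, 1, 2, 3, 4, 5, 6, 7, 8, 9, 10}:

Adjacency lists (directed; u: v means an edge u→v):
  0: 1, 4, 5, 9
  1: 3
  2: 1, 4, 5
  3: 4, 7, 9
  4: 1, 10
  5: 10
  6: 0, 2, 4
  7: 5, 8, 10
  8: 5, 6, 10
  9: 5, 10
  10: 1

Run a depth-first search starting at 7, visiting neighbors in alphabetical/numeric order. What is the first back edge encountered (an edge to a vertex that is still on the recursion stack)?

DFS from 7 (visiting neighbors in alphabetical/numeric order); mark gray on enter, black on exit:
7 gray
  5 gray
    10 gray
      1 gray
        3 gray
          4 gray
            4→1: 1 is gray → back edge
First back edge: 4 → 1.

4→1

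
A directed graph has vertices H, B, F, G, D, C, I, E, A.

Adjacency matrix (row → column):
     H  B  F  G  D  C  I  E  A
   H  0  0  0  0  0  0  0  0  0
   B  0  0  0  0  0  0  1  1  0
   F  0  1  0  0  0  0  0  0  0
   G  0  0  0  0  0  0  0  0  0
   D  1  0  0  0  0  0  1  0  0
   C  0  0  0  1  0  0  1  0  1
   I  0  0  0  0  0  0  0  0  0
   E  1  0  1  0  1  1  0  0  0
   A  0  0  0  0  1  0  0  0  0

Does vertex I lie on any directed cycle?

No

I lies on a cycle iff there is a path from I back to itself.
Exploring from I, it never reaches itself; equivalently, its strongly connected component is a singleton.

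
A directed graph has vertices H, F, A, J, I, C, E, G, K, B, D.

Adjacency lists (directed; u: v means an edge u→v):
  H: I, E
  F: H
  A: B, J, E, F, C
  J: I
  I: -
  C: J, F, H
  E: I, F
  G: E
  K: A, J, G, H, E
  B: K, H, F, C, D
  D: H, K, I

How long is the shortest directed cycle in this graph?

3

For each vertex v, BFS finds the shortest path from v back to v.
The shortest such closed walk is A → B → K → A, length 3.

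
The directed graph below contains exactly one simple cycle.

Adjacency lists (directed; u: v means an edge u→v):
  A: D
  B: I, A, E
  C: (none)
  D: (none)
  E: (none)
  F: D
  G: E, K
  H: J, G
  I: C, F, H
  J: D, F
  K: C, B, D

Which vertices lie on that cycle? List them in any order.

DFS with gray/black marking from K:
K gray
  C gray
  C black
  B gray
    I gray
      I→C: C black — skip
      F gray
        D gray
        D black
      F black
      H gray
        J gray
          J→D: D black — skip
          J→F: F black — skip
        J black
        G gray
          E gray
          E black
          G→K: K is gray → back edge
Back edge closes the cycle K → B → I → H → G → K; its vertices are {B, G, H, I, K}.

B, G, H, I, K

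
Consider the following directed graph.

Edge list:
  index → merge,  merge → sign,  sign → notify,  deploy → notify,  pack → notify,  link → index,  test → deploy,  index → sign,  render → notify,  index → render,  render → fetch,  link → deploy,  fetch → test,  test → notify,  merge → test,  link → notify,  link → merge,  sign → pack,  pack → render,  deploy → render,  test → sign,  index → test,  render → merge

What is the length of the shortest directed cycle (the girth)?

For each vertex v, BFS finds the shortest path from v back to v.
The shortest such closed walk is render → fetch → test → deploy → render, length 4.

4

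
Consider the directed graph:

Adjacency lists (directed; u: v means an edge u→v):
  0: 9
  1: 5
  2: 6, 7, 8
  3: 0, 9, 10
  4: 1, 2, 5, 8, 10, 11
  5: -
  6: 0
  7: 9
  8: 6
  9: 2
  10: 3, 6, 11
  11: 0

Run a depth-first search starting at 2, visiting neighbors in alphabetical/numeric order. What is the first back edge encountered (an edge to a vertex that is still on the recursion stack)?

9→2

DFS from 2 (visiting neighbors in alphabetical/numeric order); mark gray on enter, black on exit:
2 gray
  6 gray
    0 gray
      9 gray
        9→2: 2 is gray → back edge
First back edge: 9 → 2.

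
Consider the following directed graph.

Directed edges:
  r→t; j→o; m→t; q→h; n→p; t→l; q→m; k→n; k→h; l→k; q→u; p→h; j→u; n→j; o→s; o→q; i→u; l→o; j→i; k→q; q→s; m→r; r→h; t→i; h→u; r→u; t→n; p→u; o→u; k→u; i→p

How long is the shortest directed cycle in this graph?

For each vertex v, BFS finds the shortest path from v back to v.
The shortest such closed walk is m → t → l → o → q → m, length 5.

5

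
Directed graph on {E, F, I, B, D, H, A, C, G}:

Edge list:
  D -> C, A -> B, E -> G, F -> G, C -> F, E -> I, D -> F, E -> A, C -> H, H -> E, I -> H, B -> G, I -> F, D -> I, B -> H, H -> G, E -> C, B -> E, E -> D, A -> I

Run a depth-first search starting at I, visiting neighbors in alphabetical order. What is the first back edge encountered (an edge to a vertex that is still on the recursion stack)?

B->E

DFS from I (visiting neighbors in alphabetical order); mark gray on enter, black on exit:
I gray
  F gray
    G gray
    G black
  F black
  H gray
    E gray
      A gray
        B gray
          B→E: E is gray → back edge
First back edge: B → E.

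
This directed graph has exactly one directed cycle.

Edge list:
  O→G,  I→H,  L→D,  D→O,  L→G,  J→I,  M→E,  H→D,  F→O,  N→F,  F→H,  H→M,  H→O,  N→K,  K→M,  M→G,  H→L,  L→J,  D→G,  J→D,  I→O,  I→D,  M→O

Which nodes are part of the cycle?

H, I, J, L

DFS with gray/black marking from H:
H gray
  M gray
    E gray
    E black
    O gray
      G gray
      G black
    O black
    M→G: G black — skip
  M black
  D gray
    D→G: G black — skip
    D→O: O black — skip
  D black
  H→O: O black — skip
  L gray
    L→G: G black — skip
    L→D: D black — skip
    J gray
      I gray
        I→O: O black — skip
        I→H: H is gray → back edge
Back edge closes the cycle H → L → J → I → H; its vertices are {H, I, J, L}.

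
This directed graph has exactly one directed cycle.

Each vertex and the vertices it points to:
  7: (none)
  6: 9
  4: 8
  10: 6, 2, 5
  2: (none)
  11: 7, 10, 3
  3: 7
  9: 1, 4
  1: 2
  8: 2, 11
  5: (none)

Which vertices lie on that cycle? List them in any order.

DFS with gray/black marking from 8:
8 gray
  2 gray
  2 black
  11 gray
    7 gray
    7 black
    10 gray
      6 gray
        9 gray
          1 gray
            1→2: 2 black — skip
          1 black
          4 gray
            4→8: 8 is gray → back edge
Back edge closes the cycle 8 → 11 → 10 → 6 → 9 → 4 → 8; its vertices are {4, 6, 8, 9, 10, 11}.

4, 6, 8, 9, 10, 11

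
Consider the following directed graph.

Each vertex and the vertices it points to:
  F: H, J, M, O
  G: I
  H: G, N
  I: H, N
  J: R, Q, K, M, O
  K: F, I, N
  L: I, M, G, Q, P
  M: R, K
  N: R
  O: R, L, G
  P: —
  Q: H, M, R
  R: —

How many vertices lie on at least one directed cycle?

A vertex is on a directed cycle iff it belongs to a strongly connected component of size ≥ 2 (or has a self-loop).
The vertices on cycles are {F, G, H, I, J, K, L, M, O, Q} — 10 in total.

10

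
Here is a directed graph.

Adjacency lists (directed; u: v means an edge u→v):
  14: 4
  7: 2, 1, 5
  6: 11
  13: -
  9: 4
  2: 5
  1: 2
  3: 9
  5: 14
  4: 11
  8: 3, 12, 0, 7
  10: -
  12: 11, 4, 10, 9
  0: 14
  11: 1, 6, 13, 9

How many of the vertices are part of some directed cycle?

8

A vertex is on a directed cycle iff it belongs to a strongly connected component of size ≥ 2 (or has a self-loop).
The vertices on cycles are {1, 2, 4, 5, 6, 9, 11, 14} — 8 in total.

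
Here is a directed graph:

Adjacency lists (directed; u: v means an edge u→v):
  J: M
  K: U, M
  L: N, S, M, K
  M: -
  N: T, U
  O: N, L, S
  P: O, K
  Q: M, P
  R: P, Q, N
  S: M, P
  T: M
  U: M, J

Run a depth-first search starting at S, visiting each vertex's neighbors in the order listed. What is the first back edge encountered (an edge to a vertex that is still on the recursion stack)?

L→S

DFS from S (visiting each vertex's neighbors in the order listed); mark gray on enter, black on exit:
S gray
  M gray
  M black
  P gray
    O gray
      N gray
        T gray
          T→M: M black — skip
        T black
        U gray
          U→M: M black — skip
          J gray
            J→M: M black — skip
          J black
        U black
      N black
      L gray
        L→N: N black — skip
        L→S: S is gray → back edge
First back edge: L → S.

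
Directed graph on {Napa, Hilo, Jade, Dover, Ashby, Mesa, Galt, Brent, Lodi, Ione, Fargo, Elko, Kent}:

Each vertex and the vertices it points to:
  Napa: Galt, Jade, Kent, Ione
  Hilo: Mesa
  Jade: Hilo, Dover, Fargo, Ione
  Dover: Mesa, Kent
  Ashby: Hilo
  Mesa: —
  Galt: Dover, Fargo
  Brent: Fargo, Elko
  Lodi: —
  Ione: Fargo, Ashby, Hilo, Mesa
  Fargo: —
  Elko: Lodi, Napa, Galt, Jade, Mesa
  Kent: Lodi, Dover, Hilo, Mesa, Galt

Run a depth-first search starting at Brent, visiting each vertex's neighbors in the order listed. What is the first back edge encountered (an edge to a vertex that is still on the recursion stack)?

DFS from Brent (visiting each vertex's neighbors in the order listed); mark gray on enter, black on exit:
Brent gray
  Fargo gray
  Fargo black
  Elko gray
    Lodi gray
    Lodi black
    Napa gray
      Galt gray
        Dover gray
          Mesa gray
          Mesa black
          Kent gray
            Kent→Lodi: Lodi black — skip
            Kent→Dover: Dover is gray → back edge
First back edge: Kent → Dover.

Kent→Dover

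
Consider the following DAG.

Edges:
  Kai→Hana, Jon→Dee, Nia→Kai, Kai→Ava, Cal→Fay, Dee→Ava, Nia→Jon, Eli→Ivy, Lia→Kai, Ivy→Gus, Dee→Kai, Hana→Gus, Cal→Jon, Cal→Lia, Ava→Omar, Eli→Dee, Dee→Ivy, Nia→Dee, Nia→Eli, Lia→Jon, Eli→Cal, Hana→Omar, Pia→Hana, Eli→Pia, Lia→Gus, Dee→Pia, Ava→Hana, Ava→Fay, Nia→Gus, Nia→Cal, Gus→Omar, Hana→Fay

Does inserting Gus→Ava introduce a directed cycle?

Yes

Adding Gus→Ava creates a cycle iff Ava can already reach Gus.
Path from Ava: Ava → Hana → Gus.
So Ava → … → Gus → Ava is a cycle.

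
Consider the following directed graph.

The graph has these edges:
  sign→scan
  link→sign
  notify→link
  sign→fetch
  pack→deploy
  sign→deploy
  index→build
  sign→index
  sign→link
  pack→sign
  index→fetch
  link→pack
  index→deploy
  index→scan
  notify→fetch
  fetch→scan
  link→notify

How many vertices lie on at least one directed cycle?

4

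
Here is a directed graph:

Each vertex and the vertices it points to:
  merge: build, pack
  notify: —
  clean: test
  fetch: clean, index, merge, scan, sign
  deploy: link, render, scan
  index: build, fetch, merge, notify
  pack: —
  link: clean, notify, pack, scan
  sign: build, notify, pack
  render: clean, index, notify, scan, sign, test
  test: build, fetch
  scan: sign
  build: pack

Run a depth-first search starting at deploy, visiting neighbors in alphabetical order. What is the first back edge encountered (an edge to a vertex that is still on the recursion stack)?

fetch->clean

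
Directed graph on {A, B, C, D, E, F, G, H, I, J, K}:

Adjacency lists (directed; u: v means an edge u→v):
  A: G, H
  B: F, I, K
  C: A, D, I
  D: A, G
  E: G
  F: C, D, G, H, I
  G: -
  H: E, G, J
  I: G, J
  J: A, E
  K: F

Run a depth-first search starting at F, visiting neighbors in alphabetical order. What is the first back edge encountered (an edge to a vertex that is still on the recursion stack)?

DFS from F (visiting neighbors in alphabetical order); mark gray on enter, black on exit:
F gray
  C gray
    A gray
      G gray
      G black
      H gray
        E gray
          E→G: G black — skip
        E black
        H→G: G black — skip
        J gray
          J→A: A is gray → back edge
First back edge: J → A.

J→A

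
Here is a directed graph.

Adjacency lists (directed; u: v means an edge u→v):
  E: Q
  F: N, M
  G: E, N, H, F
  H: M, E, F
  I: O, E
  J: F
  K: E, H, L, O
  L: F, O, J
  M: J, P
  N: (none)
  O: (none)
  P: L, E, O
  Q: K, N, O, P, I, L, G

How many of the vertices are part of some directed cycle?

11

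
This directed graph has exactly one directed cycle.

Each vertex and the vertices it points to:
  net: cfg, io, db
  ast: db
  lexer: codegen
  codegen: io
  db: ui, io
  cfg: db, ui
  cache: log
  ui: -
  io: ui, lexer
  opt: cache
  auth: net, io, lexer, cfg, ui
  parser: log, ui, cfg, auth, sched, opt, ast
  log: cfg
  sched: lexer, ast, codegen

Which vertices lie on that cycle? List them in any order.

io, lexer, codegen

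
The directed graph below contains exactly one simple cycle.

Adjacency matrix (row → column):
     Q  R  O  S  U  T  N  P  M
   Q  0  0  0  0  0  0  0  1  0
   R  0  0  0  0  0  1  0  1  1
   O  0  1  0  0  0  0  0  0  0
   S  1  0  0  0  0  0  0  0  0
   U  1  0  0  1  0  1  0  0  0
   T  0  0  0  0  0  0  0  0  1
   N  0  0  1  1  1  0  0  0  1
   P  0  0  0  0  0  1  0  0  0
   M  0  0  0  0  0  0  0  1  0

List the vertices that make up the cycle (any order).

M, P, T

DFS with gray/black marking from P:
P gray
  T gray
    M gray
      M→P: P is gray → back edge
Back edge closes the cycle P → T → M → P; its vertices are {M, P, T}.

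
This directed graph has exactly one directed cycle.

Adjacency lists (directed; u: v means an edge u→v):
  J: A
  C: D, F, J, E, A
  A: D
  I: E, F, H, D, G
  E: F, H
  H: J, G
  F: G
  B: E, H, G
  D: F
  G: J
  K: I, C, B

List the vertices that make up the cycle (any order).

DFS with gray/black marking from A:
A gray
  D gray
    F gray
      G gray
        J gray
          J→A: A is gray → back edge
Back edge closes the cycle A → D → F → G → J → A; its vertices are {A, D, F, G, J}.

A, D, F, G, J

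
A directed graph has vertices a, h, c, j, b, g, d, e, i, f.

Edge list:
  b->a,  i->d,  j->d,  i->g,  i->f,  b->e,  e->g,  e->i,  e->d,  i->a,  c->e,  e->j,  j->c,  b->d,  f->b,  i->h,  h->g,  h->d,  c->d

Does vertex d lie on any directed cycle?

d lies on a cycle iff there is a path from d back to itself.
Exploring from d, it never reaches itself; equivalently, its strongly connected component is a singleton.

No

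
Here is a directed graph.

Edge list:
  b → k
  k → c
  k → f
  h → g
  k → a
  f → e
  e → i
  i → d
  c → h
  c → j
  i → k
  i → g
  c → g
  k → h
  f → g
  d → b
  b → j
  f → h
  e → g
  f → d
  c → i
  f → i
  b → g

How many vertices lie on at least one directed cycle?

7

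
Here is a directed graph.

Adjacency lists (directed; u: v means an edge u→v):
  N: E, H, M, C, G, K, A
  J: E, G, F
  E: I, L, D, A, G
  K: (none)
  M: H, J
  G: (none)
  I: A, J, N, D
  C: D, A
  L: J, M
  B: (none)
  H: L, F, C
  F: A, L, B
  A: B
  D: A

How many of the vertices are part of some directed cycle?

A vertex is on a directed cycle iff it belongs to a strongly connected component of size ≥ 2 (or has a self-loop).
The vertices on cycles are {E, F, H, I, J, L, M, N} — 8 in total.

8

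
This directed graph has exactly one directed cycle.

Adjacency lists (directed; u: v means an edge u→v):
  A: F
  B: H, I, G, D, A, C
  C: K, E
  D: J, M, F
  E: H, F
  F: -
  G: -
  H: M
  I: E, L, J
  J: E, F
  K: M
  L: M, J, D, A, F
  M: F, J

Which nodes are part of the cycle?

DFS with gray/black marking from E:
E gray
  H gray
    M gray
      F gray
      F black
      J gray
        J→E: E is gray → back edge
Back edge closes the cycle E → H → M → J → E; its vertices are {E, H, J, M}.

E, H, J, M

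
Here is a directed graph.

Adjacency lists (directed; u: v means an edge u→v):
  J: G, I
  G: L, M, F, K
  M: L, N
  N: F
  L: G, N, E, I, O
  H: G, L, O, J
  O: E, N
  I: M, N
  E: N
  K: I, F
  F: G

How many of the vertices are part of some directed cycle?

9

A vertex is on a directed cycle iff it belongs to a strongly connected component of size ≥ 2 (or has a self-loop).
The vertices on cycles are {E, F, G, I, K, L, M, N, O} — 9 in total.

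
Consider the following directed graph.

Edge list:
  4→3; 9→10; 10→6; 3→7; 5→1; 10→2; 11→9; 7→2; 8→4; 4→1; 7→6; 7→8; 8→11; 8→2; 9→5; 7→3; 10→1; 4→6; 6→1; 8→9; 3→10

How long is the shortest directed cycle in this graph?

2

For each vertex v, BFS finds the shortest path from v back to v.
The shortest such closed walk is 7 → 3 → 7, length 2.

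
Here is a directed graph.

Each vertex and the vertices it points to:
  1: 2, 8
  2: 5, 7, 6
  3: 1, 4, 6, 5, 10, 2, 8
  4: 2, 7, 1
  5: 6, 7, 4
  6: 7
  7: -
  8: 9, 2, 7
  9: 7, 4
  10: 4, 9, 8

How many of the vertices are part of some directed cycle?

6

A vertex is on a directed cycle iff it belongs to a strongly connected component of size ≥ 2 (or has a self-loop).
The vertices on cycles are {1, 2, 4, 5, 8, 9} — 6 in total.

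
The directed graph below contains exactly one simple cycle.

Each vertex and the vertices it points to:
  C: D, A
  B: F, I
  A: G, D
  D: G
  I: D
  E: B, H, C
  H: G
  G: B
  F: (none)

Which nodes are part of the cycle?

B, D, G, I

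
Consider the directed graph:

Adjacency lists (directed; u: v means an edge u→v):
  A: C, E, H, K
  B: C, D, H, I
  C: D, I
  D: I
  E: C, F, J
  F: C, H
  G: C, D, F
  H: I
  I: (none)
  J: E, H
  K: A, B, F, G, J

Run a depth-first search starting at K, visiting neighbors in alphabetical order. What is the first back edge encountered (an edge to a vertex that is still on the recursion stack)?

DFS from K (visiting neighbors in alphabetical order); mark gray on enter, black on exit:
K gray
  A gray
    C gray
      D gray
        I gray
        I black
      D black
      C→I: I black — skip
    C black
    E gray
      E→C: C black — skip
      F gray
        F→C: C black — skip
        H gray
          H→I: I black — skip
        H black
      F black
      J gray
        J→E: E is gray → back edge
First back edge: J → E.

J->E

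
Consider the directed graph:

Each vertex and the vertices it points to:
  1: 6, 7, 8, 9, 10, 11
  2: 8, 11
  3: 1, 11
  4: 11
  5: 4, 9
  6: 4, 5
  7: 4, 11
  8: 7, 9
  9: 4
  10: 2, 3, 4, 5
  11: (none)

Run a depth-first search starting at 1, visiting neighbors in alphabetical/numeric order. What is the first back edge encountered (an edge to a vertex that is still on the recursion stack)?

3→1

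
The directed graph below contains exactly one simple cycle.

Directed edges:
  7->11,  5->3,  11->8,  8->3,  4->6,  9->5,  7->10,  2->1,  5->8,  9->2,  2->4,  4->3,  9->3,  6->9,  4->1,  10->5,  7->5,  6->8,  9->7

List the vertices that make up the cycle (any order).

2, 4, 6, 9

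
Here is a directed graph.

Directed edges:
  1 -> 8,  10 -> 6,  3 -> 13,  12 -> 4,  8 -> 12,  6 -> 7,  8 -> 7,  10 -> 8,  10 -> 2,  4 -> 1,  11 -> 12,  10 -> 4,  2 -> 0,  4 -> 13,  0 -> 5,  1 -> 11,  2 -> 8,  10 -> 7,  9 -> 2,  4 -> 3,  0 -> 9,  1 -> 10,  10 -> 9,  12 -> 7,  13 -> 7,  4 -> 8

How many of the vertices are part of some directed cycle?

9

A vertex is on a directed cycle iff it belongs to a strongly connected component of size ≥ 2 (or has a self-loop).
The vertices on cycles are {0, 1, 2, 4, 8, 9, 10, 11, 12} — 9 in total.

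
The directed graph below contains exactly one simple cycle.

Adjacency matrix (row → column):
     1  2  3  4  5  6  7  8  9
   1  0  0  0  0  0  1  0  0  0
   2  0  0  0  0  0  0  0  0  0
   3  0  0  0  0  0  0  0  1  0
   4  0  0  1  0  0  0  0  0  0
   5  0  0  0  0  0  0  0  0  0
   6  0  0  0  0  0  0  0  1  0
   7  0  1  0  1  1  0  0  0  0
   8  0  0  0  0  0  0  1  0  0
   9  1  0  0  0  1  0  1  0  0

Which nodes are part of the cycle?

3, 4, 7, 8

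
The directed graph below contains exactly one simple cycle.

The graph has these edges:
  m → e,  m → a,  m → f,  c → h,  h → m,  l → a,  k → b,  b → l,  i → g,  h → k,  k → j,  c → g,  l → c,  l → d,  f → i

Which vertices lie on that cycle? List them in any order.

DFS with gray/black marking from h:
h gray
  k gray
    j gray
    j black
    b gray
      l gray
        d gray
        d black
        c gray
          g gray
          g black
          c→h: h is gray → back edge
Back edge closes the cycle h → k → b → l → c → h; its vertices are {b, c, h, k, l}.

b, c, h, k, l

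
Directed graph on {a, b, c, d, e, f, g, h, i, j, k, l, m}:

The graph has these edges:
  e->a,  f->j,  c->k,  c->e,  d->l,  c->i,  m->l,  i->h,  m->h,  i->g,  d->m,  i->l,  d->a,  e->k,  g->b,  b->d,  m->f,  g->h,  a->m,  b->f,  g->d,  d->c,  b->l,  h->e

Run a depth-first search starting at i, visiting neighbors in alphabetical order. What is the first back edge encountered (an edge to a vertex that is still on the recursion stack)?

e->a

DFS from i (visiting neighbors in alphabetical order); mark gray on enter, black on exit:
i gray
  g gray
    b gray
      d gray
        a gray
          m gray
            f gray
              j gray
              j black
            f black
            h gray
              e gray
                e→a: a is gray → back edge
First back edge: e → a.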